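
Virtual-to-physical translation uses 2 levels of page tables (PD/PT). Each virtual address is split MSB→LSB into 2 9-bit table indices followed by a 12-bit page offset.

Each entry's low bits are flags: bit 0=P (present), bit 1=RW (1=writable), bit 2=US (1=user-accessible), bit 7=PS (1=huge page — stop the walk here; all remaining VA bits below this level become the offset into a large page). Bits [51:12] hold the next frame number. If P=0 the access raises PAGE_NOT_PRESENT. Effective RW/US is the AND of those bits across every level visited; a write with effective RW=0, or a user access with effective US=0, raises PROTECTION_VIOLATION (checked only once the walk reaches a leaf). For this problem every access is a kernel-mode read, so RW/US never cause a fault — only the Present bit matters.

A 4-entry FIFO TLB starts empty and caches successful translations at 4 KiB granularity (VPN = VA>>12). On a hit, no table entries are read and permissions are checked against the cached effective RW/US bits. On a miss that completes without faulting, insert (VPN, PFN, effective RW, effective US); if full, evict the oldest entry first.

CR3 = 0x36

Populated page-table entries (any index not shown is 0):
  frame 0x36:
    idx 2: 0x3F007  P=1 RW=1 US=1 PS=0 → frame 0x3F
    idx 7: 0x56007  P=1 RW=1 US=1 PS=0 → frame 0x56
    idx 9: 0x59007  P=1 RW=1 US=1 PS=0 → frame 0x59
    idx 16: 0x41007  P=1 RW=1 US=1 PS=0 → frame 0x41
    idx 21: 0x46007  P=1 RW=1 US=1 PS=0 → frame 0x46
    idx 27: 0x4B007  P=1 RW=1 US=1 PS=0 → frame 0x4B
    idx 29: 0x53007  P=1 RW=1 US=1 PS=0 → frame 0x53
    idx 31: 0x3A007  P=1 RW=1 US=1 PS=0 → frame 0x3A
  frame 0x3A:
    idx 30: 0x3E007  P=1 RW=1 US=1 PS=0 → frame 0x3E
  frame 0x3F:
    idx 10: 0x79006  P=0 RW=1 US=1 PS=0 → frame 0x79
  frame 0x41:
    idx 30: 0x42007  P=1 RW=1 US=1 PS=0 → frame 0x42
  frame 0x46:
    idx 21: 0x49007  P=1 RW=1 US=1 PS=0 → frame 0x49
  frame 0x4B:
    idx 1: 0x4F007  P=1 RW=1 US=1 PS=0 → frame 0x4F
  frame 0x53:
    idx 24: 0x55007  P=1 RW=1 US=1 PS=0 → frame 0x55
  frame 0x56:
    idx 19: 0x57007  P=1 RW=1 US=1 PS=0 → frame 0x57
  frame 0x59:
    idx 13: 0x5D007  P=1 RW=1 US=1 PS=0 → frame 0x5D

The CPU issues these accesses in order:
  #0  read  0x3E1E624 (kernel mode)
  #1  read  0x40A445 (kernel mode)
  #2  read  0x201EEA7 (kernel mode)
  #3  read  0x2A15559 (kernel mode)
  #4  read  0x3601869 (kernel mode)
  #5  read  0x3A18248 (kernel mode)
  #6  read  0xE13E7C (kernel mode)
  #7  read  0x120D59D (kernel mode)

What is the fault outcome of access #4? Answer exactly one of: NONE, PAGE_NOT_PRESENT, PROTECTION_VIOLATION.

Trace:
#0 VA=0x3E1E624 (r,kernel):
  [0] read 0x36 idx=31: raw=0x3A007 flags P=1 W=1 U=1 S=0
  [1] read 0x3A idx=30: raw=0x3E007 flags P=1 W=1 U=1 S=0
  ⇒ phys 0x3E624  [2 reads]
#1 VA=0x40A445 (r,kernel):
  [0] read 0x36 idx=2: raw=0x3F007 flags P=1 W=1 U=1 S=0
  [1] read 0x3F idx=10: raw=0x79006 flags P=0 W=1 U=1 S=0
  → PAGE_NOT_PRESENT  (2 entries read)
#2 VA=0x201EEA7 (r,kernel):
  [0] read 0x36 idx=16: raw=0x41007 flags P=1 W=1 U=1 S=0
  [1] read 0x41 idx=30: raw=0x42007 flags P=1 W=1 U=1 S=0
  ⇒ phys 0x42EA7  [2 reads]
#3 VA=0x2A15559 (r,kernel):
  [0] read 0x36 idx=21: raw=0x46007 flags P=1 W=1 U=1 S=0
  [1] read 0x46 idx=21: raw=0x49007 flags P=1 W=1 U=1 S=0
  ⇒ phys 0x49559  [2 reads]
#4 VA=0x3601869 (r,kernel):
  [0] read 0x36 idx=27: raw=0x4B007 flags P=1 W=1 U=1 S=0
  [1] read 0x4B idx=1: raw=0x4F007 flags P=1 W=1 U=1 S=0
  ⇒ phys 0x4F869  [2 reads]
#5 VA=0x3A18248 (r,kernel):
  [0] read 0x36 idx=29: raw=0x53007 flags P=1 W=1 U=1 S=0
  [1] read 0x53 idx=24: raw=0x55007 flags P=1 W=1 U=1 S=0
  ⇒ phys 0x55248  [2 reads]
#6 VA=0xE13E7C (r,kernel):
  [0] read 0x36 idx=7: raw=0x56007 flags P=1 W=1 U=1 S=0
  [1] read 0x56 idx=19: raw=0x57007 flags P=1 W=1 U=1 S=0
  ⇒ phys 0x57E7C  [2 reads]
#7 VA=0x120D59D (r,kernel):
  [0] read 0x36 idx=9: raw=0x59007 flags P=1 W=1 U=1 S=0
  [1] read 0x59 idx=13: raw=0x5D007 flags P=1 W=1 U=1 S=0
  ⇒ phys 0x5D59D  [2 reads]

Access #4 fault: NONE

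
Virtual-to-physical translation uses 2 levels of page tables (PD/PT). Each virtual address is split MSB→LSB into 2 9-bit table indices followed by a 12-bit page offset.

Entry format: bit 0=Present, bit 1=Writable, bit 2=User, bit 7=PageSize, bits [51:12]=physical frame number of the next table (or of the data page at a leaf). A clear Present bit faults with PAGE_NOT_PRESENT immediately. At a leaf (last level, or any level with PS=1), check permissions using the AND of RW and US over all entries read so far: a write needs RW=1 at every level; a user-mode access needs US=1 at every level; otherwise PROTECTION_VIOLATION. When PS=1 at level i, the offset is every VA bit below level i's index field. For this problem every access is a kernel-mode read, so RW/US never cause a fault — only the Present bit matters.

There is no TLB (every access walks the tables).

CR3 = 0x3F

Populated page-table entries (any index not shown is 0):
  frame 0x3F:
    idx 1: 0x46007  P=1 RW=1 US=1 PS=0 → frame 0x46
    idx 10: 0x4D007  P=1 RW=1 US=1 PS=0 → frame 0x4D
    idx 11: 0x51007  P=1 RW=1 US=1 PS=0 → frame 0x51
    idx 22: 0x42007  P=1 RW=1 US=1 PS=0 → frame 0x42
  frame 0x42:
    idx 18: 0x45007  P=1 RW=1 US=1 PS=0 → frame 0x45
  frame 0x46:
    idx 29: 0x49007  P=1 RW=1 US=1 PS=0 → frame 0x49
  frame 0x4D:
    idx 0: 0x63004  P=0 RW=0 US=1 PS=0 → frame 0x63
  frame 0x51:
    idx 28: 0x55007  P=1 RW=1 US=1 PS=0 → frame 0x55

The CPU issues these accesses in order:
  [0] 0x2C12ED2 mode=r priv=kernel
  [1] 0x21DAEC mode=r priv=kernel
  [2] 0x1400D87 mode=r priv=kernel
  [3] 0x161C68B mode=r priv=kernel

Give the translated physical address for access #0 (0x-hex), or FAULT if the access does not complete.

Walk each access:
#0 VA=0x2C12ED2 (r,kernel):
  L0 @0x3F[22] → 0x42007  P=1,RW=1,US=1,PS=0
  L1 @0x42[18] → 0x45007  P=1,RW=1,US=1,PS=0
  ⇒ phys 0x45ED2  [2 reads]
#1 VA=0x21DAEC (r,kernel):
  L0 @0x3F[1] → 0x46007  P=1,RW=1,US=1,PS=0
  L1 @0x46[29] → 0x49007  P=1,RW=1,US=1,PS=0
  ⇒ phys 0x49AEC  [2 reads]
#2 VA=0x1400D87 (r,kernel):
  L0 @0x3F[10] → 0x4D007  P=1,RW=1,US=1,PS=0
  L1 @0x4D[0] → 0x63004  P=0,RW=0,US=1,PS=0
  ✗ PAGE_NOT_PRESENT  [2 reads]
#3 VA=0x161C68B (r,kernel):
  L0 @0x3F[11] → 0x51007  P=1,RW=1,US=1,PS=0
  L1 @0x51[28] → 0x55007  P=1,RW=1,US=1,PS=0
  ⇒ phys 0x5568B  [2 reads]

Access #0 PA: 0x45ED2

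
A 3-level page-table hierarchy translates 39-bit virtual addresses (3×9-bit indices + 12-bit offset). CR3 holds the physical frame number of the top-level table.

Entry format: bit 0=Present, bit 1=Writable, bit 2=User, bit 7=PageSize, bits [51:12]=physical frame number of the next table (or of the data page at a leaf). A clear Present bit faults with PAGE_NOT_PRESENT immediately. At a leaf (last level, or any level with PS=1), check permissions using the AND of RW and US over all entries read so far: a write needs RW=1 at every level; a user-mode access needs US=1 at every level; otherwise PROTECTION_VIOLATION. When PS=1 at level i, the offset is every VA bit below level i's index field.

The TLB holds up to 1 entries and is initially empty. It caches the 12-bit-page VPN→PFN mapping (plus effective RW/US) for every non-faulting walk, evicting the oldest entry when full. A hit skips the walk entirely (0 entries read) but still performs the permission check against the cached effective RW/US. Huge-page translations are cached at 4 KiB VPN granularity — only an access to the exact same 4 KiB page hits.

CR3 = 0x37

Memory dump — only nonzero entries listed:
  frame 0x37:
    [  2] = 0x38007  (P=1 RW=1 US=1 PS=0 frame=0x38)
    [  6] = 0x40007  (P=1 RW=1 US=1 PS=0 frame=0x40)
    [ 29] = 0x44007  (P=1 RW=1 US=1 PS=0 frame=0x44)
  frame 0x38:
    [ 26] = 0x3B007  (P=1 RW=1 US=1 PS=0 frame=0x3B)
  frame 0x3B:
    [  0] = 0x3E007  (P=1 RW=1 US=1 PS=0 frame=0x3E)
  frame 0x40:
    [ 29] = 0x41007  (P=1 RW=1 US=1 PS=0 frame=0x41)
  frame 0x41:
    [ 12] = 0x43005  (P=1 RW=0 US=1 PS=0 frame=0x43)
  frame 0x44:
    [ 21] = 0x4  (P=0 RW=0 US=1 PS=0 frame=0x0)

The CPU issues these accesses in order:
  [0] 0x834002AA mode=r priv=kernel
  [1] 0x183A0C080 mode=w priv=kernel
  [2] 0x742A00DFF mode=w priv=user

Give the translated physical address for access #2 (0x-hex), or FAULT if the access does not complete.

Walk each access:
#0 VA=0x834002AA (r,kernel):
  L0 @0x37[2] → 0x38007  P=1,RW=1,US=1,PS=0
  L1 @0x38[26] → 0x3B007  P=1,RW=1,US=1,PS=0
  L2 @0x3B[0] → 0x3E007  P=1,RW=1,US=1,PS=0
  → PA=0x3E2AA  (3 entries read)
#1 VA=0x183A0C080 (w,kernel):
  L0 @0x37[6] → 0x40007  P=1,RW=1,US=1,PS=0
  L1 @0x40[29] → 0x41007  P=1,RW=1,US=1,PS=0
  L2 @0x41[12] → 0x43005  P=1,RW=0,US=1,PS=0
  → PROTECTION_VIOLATION  (3 entries read)
#2 VA=0x742A00DFF (w,user):
  L0 @0x37[29] → 0x44007  P=1,RW=1,US=1,PS=0
  L1 @0x44[21] → 0x4  P=0,RW=0,US=1,PS=0
  → PAGE_NOT_PRESENT  (2 entries read)

Access #2 PA: FAULT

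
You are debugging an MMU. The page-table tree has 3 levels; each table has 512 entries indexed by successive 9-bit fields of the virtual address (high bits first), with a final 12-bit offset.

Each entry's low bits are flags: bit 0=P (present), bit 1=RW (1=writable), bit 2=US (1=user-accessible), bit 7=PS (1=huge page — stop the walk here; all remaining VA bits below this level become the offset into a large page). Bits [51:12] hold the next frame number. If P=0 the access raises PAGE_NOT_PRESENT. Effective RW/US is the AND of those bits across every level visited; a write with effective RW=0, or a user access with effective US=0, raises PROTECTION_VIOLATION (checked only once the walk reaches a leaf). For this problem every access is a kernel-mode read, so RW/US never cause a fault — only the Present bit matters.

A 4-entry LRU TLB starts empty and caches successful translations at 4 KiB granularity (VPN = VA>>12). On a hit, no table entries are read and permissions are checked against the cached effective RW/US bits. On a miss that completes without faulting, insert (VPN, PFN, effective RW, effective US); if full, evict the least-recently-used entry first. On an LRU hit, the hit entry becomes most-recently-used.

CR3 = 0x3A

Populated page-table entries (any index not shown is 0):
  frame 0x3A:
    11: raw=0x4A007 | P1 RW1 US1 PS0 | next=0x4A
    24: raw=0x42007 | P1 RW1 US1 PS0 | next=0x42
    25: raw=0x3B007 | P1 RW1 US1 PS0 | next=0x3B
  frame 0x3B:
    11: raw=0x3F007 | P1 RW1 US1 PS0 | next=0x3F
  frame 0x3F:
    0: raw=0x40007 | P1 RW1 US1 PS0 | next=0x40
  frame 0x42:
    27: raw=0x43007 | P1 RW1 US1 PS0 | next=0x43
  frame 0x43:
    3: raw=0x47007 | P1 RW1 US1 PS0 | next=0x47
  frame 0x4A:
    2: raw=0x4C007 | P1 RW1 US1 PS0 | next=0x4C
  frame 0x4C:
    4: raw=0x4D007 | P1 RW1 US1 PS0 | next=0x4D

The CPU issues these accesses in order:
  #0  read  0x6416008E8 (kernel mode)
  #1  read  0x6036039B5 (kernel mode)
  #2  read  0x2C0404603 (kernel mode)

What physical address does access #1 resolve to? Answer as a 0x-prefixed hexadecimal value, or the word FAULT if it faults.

Trace:
#0 VA=0x6416008E8 (r,kernel):
  L0 @0x3A[25] → 0x3B007  P=1,RW=1,US=1,PS=0
  L1 @0x3B[11] → 0x3F007  P=1,RW=1,US=1,PS=0
  L2 @0x3F[0] → 0x40007  P=1,RW=1,US=1,PS=0
  → PA=0x408E8  (3 entries read)
#1 VA=0x6036039B5 (r,kernel):
  L0 @0x3A[24] → 0x42007  P=1,RW=1,US=1,PS=0
  L1 @0x42[27] → 0x43007  P=1,RW=1,US=1,PS=0
  L2 @0x43[3] → 0x47007  P=1,RW=1,US=1,PS=0
  → PA=0x479B5  (3 entries read)
#2 VA=0x2C0404603 (r,kernel):
  L0 @0x3A[11] → 0x4A007  P=1,RW=1,US=1,PS=0
  L1 @0x4A[2] → 0x4C007  P=1,RW=1,US=1,PS=0
  L2 @0x4C[4] → 0x4D007  P=1,RW=1,US=1,PS=0
  → PA=0x4D603  (3 entries read)

Access #1 PA: 0x479B5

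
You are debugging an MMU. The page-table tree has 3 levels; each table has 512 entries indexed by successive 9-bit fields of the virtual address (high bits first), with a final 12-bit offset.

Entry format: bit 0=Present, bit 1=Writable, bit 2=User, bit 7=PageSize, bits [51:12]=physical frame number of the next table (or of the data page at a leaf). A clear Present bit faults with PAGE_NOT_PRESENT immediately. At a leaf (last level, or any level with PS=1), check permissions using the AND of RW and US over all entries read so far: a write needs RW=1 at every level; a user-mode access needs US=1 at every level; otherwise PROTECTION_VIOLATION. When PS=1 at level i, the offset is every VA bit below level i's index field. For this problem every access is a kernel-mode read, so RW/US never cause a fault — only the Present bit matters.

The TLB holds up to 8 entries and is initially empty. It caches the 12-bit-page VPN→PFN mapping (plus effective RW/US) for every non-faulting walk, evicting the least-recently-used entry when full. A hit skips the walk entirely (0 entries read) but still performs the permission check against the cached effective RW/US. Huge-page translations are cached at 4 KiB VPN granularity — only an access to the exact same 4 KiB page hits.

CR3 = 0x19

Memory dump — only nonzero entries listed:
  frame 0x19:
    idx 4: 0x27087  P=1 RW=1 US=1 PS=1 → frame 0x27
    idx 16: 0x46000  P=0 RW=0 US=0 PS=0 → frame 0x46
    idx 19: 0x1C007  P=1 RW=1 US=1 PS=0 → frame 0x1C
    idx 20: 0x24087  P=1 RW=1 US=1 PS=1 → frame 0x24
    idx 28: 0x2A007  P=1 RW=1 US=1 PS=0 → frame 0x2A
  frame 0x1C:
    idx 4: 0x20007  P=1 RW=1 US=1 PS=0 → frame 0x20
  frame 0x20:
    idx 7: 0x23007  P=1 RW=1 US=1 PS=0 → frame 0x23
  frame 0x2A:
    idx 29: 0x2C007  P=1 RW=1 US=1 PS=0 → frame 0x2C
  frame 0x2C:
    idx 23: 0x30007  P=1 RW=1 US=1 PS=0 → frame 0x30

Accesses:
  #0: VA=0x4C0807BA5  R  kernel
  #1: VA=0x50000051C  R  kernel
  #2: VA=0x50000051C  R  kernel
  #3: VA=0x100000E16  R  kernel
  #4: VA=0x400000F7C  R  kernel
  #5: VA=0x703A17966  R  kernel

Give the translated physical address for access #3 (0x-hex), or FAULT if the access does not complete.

Walk each access:
#0 VA=0x4C0807BA5 (r,kernel):
  lvl0: tbl 0x19, slot 19 ⇒ 0x1C007 (P1/RW1/US1/PS0)
  lvl1: tbl 0x1C, slot 4 ⇒ 0x20007 (P1/RW1/US1/PS0)
  lvl2: tbl 0x20, slot 7 ⇒ 0x23007 (P1/RW1/US1/PS0)
  ✓ 0x23BA5  — 3 lookups
#1 VA=0x50000051C (r,kernel):
  lvl0: tbl 0x19, slot 20 ⇒ 0x24087 (P1/RW1/US1/PS1)
  ✓ 0x2451C (huge @L0)  — 1 lookups
#2 VA=0x50000051C (r,kernel):
  TLB hit vpn=0x500000 → PA=0x2451C
#3 VA=0x100000E16 (r,kernel):
  lvl0: tbl 0x19, slot 4 ⇒ 0x27087 (P1/RW1/US1/PS1)
  ✓ 0x27E16 (huge @L0)  — 1 lookups
#4 VA=0x400000F7C (r,kernel):
  lvl0: tbl 0x19, slot 16 ⇒ 0x46000 (P0/RW0/US0/PS0)
  → PAGE_NOT_PRESENT  (1 entries read)
#5 VA=0x703A17966 (r,kernel):
  lvl0: tbl 0x19, slot 28 ⇒ 0x2A007 (P1/RW1/US1/PS0)
  lvl1: tbl 0x2A, slot 29 ⇒ 0x2C007 (P1/RW1/US1/PS0)
  lvl2: tbl 0x2C, slot 23 ⇒ 0x30007 (P1/RW1/US1/PS0)
  ✓ 0x30966  — 3 lookups

Access #3 PA: 0x27E16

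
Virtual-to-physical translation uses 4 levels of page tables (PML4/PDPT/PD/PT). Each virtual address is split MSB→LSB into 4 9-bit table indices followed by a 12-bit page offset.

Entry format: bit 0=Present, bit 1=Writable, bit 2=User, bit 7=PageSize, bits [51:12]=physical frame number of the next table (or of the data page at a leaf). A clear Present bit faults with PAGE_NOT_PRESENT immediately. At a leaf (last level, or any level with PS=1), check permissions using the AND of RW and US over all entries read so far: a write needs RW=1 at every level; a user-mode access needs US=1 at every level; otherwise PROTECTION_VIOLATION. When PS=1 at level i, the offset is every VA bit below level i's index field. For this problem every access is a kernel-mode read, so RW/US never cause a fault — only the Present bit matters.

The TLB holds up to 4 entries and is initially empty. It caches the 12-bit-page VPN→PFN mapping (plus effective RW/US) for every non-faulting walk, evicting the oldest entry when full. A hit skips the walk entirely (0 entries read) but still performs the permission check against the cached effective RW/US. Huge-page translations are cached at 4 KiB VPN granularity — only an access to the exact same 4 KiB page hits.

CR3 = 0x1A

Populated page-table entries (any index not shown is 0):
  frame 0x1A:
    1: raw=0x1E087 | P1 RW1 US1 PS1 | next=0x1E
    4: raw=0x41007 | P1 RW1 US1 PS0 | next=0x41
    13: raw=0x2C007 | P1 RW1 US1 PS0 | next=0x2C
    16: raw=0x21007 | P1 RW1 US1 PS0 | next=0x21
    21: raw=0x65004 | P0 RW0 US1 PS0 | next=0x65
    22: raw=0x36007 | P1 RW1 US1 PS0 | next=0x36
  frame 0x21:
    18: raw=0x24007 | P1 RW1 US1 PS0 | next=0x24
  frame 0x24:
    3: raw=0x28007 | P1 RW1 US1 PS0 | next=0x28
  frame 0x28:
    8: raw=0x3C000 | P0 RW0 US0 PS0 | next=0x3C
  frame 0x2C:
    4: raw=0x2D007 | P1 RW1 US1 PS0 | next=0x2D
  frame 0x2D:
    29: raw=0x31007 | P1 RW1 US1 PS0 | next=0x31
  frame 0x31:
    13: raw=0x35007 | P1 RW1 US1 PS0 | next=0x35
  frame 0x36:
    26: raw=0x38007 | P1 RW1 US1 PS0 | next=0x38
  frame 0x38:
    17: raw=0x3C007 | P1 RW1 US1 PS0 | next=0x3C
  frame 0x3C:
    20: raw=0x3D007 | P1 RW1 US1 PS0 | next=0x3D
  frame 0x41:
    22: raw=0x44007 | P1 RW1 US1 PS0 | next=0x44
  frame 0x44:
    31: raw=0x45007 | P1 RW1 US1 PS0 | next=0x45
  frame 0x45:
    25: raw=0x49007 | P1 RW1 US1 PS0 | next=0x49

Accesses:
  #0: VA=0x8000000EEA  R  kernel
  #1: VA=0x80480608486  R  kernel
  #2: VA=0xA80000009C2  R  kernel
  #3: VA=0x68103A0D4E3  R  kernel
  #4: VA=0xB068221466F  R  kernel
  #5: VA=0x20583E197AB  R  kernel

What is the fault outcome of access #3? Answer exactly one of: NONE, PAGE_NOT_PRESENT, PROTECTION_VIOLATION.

Walk each access:
#0 VA=0x8000000EEA (r,kernel):
  [0] read 0x1A idx=1: raw=0x1E087 flags P=1 W=1 U=1 S=1
  ⇒ phys 0x1EEEA (huge @L0)  [1 reads]
#1 VA=0x80480608486 (r,kernel):
  [0] read 0x1A idx=16: raw=0x21007 flags P=1 W=1 U=1 S=0
  [1] read 0x21 idx=18: raw=0x24007 flags P=1 W=1 U=1 S=0
  [2] read 0x24 idx=3: raw=0x28007 flags P=1 W=1 U=1 S=0
  [3] read 0x28 idx=8: raw=0x3C000 flags P=0 W=0 U=0 S=0
  → PAGE_NOT_PRESENT  (4 entries read)
#2 VA=0xA80000009C2 (r,kernel):
  [0] read 0x1A idx=21: raw=0x65004 flags P=0 W=0 U=1 S=0
  → PAGE_NOT_PRESENT  (1 entries read)
#3 VA=0x68103A0D4E3 (r,kernel):
  [0] read 0x1A idx=13: raw=0x2C007 flags P=1 W=1 U=1 S=0
  [1] read 0x2C idx=4: raw=0x2D007 flags P=1 W=1 U=1 S=0
  [2] read 0x2D idx=29: raw=0x31007 flags P=1 W=1 U=1 S=0
  [3] read 0x31 idx=13: raw=0x35007 flags P=1 W=1 U=1 S=0
  ⇒ phys 0x354E3  [4 reads]
#4 VA=0xB068221466F (r,kernel):
  [0] read 0x1A idx=22: raw=0x36007 flags P=1 W=1 U=1 S=0
  [1] read 0x36 idx=26: raw=0x38007 flags P=1 W=1 U=1 S=0
  [2] read 0x38 idx=17: raw=0x3C007 flags P=1 W=1 U=1 S=0
  [3] read 0x3C idx=20: raw=0x3D007 flags P=1 W=1 U=1 S=0
  ⇒ phys 0x3D66F  [4 reads]
#5 VA=0x20583E197AB (r,kernel):
  [0] read 0x1A idx=4: raw=0x41007 flags P=1 W=1 U=1 S=0
  [1] read 0x41 idx=22: raw=0x44007 flags P=1 W=1 U=1 S=0
  [2] read 0x44 idx=31: raw=0x45007 flags P=1 W=1 U=1 S=0
  [3] read 0x45 idx=25: raw=0x49007 flags P=1 W=1 U=1 S=0
  ⇒ phys 0x497AB  [4 reads]

Access #3 fault: NONE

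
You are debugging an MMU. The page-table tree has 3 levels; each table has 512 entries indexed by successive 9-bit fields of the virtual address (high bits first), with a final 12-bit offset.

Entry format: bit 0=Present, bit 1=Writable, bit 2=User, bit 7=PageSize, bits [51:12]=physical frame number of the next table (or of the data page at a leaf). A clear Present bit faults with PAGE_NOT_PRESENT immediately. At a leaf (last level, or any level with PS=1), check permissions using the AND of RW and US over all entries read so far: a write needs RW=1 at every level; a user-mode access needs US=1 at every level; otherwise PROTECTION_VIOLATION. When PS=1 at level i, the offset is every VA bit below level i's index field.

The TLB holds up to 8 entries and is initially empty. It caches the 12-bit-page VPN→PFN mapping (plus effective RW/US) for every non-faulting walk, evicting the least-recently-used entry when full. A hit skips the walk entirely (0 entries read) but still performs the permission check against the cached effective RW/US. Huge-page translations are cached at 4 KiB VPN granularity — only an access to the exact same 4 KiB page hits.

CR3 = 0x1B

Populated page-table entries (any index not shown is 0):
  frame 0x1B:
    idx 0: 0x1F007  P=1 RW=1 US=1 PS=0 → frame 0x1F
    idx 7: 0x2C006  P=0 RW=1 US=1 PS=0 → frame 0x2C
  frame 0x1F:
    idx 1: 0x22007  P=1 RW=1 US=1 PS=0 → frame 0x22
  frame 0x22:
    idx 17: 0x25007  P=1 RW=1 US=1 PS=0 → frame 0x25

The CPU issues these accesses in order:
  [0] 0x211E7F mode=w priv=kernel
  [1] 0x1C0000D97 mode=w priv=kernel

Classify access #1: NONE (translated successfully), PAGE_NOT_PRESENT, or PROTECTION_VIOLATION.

Trace:
#0 VA=0x211E7F (w,kernel):
  lvl0: tbl 0x1B, slot 0 ⇒ 0x1F007 (P1/RW1/US1/PS0)
  lvl1: tbl 0x1F, slot 1 ⇒ 0x22007 (P1/RW1/US1/PS0)
  lvl2: tbl 0x22, slot 17 ⇒ 0x25007 (P1/RW1/US1/PS0)
  → PA=0x25E7F  (3 entries read)
#1 VA=0x1C0000D97 (w,kernel):
  lvl0: tbl 0x1B, slot 7 ⇒ 0x2C006 (P0/RW1/US1/PS0)
  ✗ PAGE_NOT_PRESENT  [1 reads]

Access #1 fault: PAGE_NOT_PRESENT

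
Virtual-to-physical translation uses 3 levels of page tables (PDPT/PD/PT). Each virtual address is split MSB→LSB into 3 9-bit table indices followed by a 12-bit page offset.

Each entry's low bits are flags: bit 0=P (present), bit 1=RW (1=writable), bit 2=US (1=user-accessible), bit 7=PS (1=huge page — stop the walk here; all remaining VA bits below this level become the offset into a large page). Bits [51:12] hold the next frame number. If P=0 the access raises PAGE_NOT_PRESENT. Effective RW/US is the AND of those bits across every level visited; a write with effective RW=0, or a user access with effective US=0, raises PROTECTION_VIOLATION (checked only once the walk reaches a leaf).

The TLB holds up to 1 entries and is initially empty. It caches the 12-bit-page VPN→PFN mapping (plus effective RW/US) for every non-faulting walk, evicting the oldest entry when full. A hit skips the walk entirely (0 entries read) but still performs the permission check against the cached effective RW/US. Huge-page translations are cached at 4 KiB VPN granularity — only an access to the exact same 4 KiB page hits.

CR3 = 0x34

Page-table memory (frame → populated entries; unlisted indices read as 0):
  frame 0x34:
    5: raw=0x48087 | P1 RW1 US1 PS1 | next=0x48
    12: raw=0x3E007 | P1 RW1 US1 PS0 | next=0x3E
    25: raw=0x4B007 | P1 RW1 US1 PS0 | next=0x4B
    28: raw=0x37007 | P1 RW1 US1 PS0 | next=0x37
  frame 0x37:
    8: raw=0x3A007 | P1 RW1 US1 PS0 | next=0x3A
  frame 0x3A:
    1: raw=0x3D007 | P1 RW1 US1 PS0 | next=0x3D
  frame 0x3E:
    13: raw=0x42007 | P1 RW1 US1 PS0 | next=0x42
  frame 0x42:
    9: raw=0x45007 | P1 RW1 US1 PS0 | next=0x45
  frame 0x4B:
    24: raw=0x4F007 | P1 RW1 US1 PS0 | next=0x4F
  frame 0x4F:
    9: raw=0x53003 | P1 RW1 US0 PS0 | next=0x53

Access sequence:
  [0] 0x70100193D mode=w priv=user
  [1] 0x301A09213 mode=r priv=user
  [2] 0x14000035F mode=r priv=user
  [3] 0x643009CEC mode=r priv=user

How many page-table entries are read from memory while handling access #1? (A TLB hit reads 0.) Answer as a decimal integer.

Walk each access:
#0 VA=0x70100193D (w,user):
  L0 @0x34[28] → 0x37007  P=1,RW=1,US=1,PS=0
  L1 @0x37[8] → 0x3A007  P=1,RW=1,US=1,PS=0
  L2 @0x3A[1] → 0x3D007  P=1,RW=1,US=1,PS=0
  → PA=0x3D93D  (3 entries read)
#1 VA=0x301A09213 (r,user):
  L0 @0x34[12] → 0x3E007  P=1,RW=1,US=1,PS=0
  L1 @0x3E[13] → 0x42007  P=1,RW=1,US=1,PS=0
  L2 @0x42[9] → 0x45007  P=1,RW=1,US=1,PS=0
  → PA=0x45213  (3 entries read)
#2 VA=0x14000035F (r,user):
  L0 @0x34[5] → 0x48087  P=1,RW=1,US=1,PS=1
  → PA=0x4835F (huge @L0)  (1 entries read)
#3 VA=0x643009CEC (r,user):
  L0 @0x34[25] → 0x4B007  P=1,RW=1,US=1,PS=0
  L1 @0x4B[24] → 0x4F007  P=1,RW=1,US=1,PS=0
  L2 @0x4F[9] → 0x53003  P=1,RW=1,US=0,PS=0
  → PROTECTION_VIOLATION  (3 entries read)

Entries read for #1: 3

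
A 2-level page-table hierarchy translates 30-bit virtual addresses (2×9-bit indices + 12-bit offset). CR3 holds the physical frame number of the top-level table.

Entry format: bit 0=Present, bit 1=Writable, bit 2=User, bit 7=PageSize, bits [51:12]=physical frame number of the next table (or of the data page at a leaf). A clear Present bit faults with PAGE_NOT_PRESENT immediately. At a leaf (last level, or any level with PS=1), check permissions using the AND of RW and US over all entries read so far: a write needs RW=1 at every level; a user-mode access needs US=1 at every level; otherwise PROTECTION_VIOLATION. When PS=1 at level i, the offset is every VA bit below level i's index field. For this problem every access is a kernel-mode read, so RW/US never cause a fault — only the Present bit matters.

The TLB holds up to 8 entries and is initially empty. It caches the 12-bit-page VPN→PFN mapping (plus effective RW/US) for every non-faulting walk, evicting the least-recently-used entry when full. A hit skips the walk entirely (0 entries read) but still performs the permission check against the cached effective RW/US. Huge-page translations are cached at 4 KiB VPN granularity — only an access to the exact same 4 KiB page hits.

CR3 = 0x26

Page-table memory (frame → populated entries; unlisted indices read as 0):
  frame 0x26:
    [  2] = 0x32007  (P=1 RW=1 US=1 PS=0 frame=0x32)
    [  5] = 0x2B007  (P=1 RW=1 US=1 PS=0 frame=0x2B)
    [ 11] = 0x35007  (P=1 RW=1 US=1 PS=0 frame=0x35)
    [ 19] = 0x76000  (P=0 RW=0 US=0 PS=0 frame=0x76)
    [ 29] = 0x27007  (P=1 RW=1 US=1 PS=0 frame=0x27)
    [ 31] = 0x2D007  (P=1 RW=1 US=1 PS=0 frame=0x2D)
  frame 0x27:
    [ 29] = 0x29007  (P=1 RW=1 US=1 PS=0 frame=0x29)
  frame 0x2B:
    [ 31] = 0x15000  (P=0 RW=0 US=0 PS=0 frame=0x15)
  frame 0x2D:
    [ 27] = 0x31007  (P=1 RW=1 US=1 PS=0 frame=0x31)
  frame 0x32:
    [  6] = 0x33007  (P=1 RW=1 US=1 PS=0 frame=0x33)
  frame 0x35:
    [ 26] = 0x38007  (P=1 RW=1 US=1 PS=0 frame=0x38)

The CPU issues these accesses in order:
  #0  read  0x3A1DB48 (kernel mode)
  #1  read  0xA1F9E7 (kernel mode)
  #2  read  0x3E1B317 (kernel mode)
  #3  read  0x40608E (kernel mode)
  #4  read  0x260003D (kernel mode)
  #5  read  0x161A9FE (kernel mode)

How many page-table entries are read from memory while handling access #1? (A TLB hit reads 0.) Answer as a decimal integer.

Per-access translation:
#0 VA=0x3A1DB48 (r,kernel):
  L0 @0x26[29] → 0x27007  P=1,RW=1,US=1,PS=0
  L1 @0x27[29] → 0x29007  P=1,RW=1,US=1,PS=0
  → PA=0x29B48  (2 entries read)
#1 VA=0xA1F9E7 (r,kernel):
  L0 @0x26[5] → 0x2B007  P=1,RW=1,US=1,PS=0
  L1 @0x2B[31] → 0x15000  P=0,RW=0,US=0,PS=0
  → PAGE_NOT_PRESENT  (2 entries read)
#2 VA=0x3E1B317 (r,kernel):
  L0 @0x26[31] → 0x2D007  P=1,RW=1,US=1,PS=0
  L1 @0x2D[27] → 0x31007  P=1,RW=1,US=1,PS=0
  → PA=0x31317  (2 entries read)
#3 VA=0x40608E (r,kernel):
  L0 @0x26[2] → 0x32007  P=1,RW=1,US=1,PS=0
  L1 @0x32[6] → 0x33007  P=1,RW=1,US=1,PS=0
  → PA=0x3308E  (2 entries read)
#4 VA=0x260003D (r,kernel):
  L0 @0x26[19] → 0x76000  P=0,RW=0,US=0,PS=0
  → PAGE_NOT_PRESENT  (1 entries read)
#5 VA=0x161A9FE (r,kernel):
  L0 @0x26[11] → 0x35007  P=1,RW=1,US=1,PS=0
  L1 @0x35[26] → 0x38007  P=1,RW=1,US=1,PS=0
  → PA=0x389FE  (2 entries read)

Entries read for #1: 2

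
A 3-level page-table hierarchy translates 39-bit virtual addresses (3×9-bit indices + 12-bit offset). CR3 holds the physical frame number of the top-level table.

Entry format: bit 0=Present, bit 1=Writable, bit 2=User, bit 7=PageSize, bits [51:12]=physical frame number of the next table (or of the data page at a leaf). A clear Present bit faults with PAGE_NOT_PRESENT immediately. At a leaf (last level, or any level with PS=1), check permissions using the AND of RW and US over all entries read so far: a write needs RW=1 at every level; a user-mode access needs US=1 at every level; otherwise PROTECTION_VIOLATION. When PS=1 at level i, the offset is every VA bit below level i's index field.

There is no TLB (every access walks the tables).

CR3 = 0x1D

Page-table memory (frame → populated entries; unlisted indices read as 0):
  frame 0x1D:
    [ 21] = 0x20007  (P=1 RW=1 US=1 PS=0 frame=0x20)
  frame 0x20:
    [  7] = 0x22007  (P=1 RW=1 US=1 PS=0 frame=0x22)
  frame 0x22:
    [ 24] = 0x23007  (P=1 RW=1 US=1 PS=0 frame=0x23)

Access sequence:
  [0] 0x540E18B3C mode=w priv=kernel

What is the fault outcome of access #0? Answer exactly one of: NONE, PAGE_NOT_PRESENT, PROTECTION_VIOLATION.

Per-access translation:
#0 VA=0x540E18B3C (w,kernel):
  lvl0: tbl 0x1D, slot 21 ⇒ 0x20007 (P1/RW1/US1/PS0)
  lvl1: tbl 0x20, slot 7 ⇒ 0x22007 (P1/RW1/US1/PS0)
  lvl2: tbl 0x22, slot 24 ⇒ 0x23007 (P1/RW1/US1/PS0)
  ⇒ phys 0x23B3C  [3 reads]

Access #0 fault: NONE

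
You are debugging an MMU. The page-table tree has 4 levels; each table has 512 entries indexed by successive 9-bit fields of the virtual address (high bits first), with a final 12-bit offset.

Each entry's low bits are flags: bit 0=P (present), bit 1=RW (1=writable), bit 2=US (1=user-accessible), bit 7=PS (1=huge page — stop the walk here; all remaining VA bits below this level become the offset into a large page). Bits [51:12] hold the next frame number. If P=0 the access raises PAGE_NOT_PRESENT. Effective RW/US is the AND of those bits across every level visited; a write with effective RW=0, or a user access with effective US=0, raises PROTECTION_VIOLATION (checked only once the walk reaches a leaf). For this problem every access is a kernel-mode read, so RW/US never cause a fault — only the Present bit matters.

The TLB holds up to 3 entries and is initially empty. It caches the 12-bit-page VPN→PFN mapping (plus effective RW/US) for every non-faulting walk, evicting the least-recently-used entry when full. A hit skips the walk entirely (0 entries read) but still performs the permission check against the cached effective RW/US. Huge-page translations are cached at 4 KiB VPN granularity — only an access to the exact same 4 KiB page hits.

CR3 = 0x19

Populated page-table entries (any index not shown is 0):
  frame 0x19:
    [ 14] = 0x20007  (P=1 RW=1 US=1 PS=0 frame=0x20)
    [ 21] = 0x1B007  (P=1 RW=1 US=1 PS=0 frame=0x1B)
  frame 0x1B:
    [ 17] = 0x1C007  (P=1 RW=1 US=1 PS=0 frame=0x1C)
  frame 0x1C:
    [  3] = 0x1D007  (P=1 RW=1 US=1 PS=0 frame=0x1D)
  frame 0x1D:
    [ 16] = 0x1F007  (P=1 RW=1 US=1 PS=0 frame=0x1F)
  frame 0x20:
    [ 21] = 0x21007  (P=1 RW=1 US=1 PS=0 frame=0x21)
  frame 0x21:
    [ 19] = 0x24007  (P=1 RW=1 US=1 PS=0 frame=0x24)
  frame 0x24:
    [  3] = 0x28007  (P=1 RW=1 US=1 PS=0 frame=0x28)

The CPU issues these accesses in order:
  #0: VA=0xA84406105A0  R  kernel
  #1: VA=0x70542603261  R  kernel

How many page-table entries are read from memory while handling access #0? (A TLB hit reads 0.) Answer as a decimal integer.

Trace:
#0 VA=0xA84406105A0 (r,kernel):
  L0 @0x19[21] → 0x1B007  P=1,RW=1,US=1,PS=0
  L1 @0x1B[17] → 0x1C007  P=1,RW=1,US=1,PS=0
  L2 @0x1C[3] → 0x1D007  P=1,RW=1,US=1,PS=0
  L3 @0x1D[16] → 0x1F007  P=1,RW=1,US=1,PS=0
  ✓ 0x1F5A0  — 4 lookups
#1 VA=0x70542603261 (r,kernel):
  L0 @0x19[14] → 0x20007  P=1,RW=1,US=1,PS=0
  L1 @0x20[21] → 0x21007  P=1,RW=1,US=1,PS=0
  L2 @0x21[19] → 0x24007  P=1,RW=1,US=1,PS=0
  L3 @0x24[3] → 0x28007  P=1,RW=1,US=1,PS=0
  ✓ 0x28261  — 4 lookups

Entries read for #0: 4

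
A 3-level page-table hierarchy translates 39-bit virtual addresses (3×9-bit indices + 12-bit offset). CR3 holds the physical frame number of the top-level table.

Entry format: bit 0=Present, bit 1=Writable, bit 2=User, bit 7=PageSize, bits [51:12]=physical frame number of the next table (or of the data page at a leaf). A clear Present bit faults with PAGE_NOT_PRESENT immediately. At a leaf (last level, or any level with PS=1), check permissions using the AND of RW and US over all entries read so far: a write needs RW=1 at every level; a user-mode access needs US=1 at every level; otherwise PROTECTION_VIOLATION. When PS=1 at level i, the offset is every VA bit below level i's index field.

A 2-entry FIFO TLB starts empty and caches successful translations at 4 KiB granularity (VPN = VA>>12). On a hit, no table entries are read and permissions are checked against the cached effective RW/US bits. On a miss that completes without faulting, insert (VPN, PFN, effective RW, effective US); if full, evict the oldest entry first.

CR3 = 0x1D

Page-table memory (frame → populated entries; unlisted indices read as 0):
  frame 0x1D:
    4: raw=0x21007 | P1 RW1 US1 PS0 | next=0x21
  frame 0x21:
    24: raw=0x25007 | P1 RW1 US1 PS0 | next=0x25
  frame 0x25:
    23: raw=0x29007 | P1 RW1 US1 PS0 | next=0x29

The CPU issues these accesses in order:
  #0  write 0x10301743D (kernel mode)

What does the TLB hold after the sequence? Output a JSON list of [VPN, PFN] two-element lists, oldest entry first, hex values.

Trace:
#0 VA=0x10301743D (w,kernel):
  L0: frame=0x1D idx=4 entry=0x21007 [P=1 RW=1 US=1 PS=0]
  L1: frame=0x21 idx=24 entry=0x25007 [P=1 RW=1 US=1 PS=0]
  L2: frame=0x25 idx=23 entry=0x29007 [P=1 RW=1 US=1 PS=0]
  → PA=0x2943D  (3 entries read)

TLB: [["0x103017", "0x29"]]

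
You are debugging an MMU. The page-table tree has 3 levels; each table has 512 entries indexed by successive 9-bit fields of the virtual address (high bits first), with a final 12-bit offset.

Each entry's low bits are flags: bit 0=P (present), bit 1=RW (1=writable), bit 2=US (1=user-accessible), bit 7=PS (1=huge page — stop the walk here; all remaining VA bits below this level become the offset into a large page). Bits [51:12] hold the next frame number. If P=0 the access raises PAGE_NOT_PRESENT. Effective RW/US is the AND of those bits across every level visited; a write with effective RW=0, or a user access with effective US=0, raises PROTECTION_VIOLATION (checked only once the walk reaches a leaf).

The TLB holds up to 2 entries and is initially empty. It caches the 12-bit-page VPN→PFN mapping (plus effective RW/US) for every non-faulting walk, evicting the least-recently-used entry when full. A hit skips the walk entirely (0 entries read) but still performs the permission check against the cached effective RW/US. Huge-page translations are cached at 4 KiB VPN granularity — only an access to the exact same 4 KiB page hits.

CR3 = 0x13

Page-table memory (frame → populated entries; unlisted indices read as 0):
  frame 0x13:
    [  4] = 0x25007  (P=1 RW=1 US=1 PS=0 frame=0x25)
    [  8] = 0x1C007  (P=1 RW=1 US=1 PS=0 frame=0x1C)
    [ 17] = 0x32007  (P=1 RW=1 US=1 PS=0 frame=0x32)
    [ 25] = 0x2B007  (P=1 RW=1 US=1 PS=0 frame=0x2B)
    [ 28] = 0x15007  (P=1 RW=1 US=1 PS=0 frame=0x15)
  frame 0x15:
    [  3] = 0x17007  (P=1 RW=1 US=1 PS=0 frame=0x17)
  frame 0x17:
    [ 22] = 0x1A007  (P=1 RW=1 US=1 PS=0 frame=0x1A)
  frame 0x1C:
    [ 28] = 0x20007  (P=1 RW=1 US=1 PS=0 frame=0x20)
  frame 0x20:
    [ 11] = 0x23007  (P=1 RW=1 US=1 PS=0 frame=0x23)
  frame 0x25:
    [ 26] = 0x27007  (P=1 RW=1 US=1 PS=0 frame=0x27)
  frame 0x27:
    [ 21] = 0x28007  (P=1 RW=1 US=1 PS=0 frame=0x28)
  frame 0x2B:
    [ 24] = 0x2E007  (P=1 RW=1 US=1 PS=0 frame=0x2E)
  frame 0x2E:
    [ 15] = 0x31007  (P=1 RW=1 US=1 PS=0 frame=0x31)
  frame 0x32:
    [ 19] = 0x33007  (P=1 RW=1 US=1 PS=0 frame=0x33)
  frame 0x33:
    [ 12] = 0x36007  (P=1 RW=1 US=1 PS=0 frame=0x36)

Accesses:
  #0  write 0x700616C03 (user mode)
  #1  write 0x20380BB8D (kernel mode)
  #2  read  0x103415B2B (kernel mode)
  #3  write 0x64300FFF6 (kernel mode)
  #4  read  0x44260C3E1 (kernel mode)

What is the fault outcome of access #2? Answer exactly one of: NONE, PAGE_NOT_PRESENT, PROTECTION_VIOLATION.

Trace:
#0 VA=0x700616C03 (w,user):
  L0: frame=0x13 idx=28 entry=0x15007 [P=1 RW=1 US=1 PS=0]
  L1: frame=0x15 idx=3 entry=0x17007 [P=1 RW=1 US=1 PS=0]
  L2: frame=0x17 idx=22 entry=0x1A007 [P=1 RW=1 US=1 PS=0]
  → PA=0x1AC03  (3 entries read)
#1 VA=0x20380BB8D (w,kernel):
  L0: frame=0x13 idx=8 entry=0x1C007 [P=1 RW=1 US=1 PS=0]
  L1: frame=0x1C idx=28 entry=0x20007 [P=1 RW=1 US=1 PS=0]
  L2: frame=0x20 idx=11 entry=0x23007 [P=1 RW=1 US=1 PS=0]
  → PA=0x23B8D  (3 entries read)
#2 VA=0x103415B2B (r,kernel):
  L0: frame=0x13 idx=4 entry=0x25007 [P=1 RW=1 US=1 PS=0]
  L1: frame=0x25 idx=26 entry=0x27007 [P=1 RW=1 US=1 PS=0]
  L2: frame=0x27 idx=21 entry=0x28007 [P=1 RW=1 US=1 PS=0]
  → PA=0x28B2B  (3 entries read)
#3 VA=0x64300FFF6 (w,kernel):
  L0: frame=0x13 idx=25 entry=0x2B007 [P=1 RW=1 US=1 PS=0]
  L1: frame=0x2B idx=24 entry=0x2E007 [P=1 RW=1 US=1 PS=0]
  L2: frame=0x2E idx=15 entry=0x31007 [P=1 RW=1 US=1 PS=0]
  → PA=0x31FF6  (3 entries read)
#4 VA=0x44260C3E1 (r,kernel):
  L0: frame=0x13 idx=17 entry=0x32007 [P=1 RW=1 US=1 PS=0]
  L1: frame=0x32 idx=19 entry=0x33007 [P=1 RW=1 US=1 PS=0]
  L2: frame=0x33 idx=12 entry=0x36007 [P=1 RW=1 US=1 PS=0]
  → PA=0x363E1  (3 entries read)

Access #2 fault: NONE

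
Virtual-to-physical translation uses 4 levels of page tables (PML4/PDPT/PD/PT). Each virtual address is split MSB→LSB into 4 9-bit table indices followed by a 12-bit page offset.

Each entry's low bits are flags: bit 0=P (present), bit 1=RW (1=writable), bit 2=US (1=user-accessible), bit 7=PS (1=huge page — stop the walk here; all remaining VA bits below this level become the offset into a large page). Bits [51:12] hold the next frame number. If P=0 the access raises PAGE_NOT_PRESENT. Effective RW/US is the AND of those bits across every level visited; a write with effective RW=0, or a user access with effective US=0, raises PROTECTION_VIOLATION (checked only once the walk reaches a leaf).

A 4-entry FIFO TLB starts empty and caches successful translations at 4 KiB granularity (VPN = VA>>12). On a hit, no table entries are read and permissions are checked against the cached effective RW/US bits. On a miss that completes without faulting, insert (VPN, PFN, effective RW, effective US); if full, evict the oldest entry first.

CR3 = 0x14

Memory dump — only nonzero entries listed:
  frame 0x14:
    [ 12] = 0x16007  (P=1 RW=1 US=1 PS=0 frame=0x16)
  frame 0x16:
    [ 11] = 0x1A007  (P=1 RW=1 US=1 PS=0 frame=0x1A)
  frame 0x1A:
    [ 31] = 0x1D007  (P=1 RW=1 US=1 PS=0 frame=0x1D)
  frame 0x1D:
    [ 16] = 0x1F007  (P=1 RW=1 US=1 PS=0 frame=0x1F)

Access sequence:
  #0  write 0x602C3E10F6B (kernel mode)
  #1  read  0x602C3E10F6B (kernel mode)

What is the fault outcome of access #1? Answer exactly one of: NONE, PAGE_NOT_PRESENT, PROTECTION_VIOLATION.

Trace:
#0 VA=0x602C3E10F6B (w,kernel):
  L0: frame=0x14 idx=12 entry=0x16007 [P=1 RW=1 US=1 PS=0]
  L1: frame=0x16 idx=11 entry=0x1A007 [P=1 RW=1 US=1 PS=0]
  L2: frame=0x1A idx=31 entry=0x1D007 [P=1 RW=1 US=1 PS=0]
  L3: frame=0x1D idx=16 entry=0x1F007 [P=1 RW=1 US=1 PS=0]
  ⇒ phys 0x1FF6B  [4 reads]
#1 VA=0x602C3E10F6B (r,kernel):
  TLB hit vpn=0x602C3E10 → PA=0x1FF6B

Access #1 fault: NONE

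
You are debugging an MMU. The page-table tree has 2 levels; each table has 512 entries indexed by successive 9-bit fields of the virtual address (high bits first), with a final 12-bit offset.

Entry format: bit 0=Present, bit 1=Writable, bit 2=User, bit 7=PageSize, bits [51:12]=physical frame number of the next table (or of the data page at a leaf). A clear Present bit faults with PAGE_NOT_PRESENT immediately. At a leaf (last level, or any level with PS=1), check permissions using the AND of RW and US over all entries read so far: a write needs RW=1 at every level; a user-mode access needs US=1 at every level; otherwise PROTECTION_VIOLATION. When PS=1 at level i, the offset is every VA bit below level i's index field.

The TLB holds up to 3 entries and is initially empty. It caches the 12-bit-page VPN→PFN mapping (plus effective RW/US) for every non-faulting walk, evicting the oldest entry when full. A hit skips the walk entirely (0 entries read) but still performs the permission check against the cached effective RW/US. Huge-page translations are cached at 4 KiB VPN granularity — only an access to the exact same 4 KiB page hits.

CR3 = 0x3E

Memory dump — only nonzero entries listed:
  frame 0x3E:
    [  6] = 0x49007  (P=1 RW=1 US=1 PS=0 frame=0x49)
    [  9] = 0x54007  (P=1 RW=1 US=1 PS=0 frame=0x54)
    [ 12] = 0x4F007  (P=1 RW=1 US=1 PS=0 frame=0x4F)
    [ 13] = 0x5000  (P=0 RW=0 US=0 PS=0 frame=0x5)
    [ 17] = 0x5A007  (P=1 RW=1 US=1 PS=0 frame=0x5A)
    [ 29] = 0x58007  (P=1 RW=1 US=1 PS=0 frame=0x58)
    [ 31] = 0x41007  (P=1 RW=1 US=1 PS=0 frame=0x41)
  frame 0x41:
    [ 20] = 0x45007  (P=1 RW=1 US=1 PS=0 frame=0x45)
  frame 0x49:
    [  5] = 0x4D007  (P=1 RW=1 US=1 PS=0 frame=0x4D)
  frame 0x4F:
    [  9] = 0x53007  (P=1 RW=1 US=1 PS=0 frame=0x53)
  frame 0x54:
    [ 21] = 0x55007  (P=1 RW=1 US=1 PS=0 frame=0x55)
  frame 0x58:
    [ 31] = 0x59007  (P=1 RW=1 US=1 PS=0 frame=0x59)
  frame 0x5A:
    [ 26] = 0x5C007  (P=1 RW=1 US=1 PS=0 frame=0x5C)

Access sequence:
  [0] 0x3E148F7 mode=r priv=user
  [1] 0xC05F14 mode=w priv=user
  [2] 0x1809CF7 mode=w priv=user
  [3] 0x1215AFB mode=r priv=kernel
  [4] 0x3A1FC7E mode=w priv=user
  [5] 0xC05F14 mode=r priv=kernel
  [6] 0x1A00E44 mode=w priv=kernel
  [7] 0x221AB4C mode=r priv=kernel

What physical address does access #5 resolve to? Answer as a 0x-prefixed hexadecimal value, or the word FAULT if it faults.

Walk each access:
#0 VA=0x3E148F7 (r,user):
  [0] read 0x3E idx=31: raw=0x41007 flags P=1 W=1 U=1 S=0
  [1] read 0x41 idx=20: raw=0x45007 flags P=1 W=1 U=1 S=0
  → PA=0x458F7  (2 entries read)
#1 VA=0xC05F14 (w,user):
  [0] read 0x3E idx=6: raw=0x49007 flags P=1 W=1 U=1 S=0
  [1] read 0x49 idx=5: raw=0x4D007 flags P=1 W=1 U=1 S=0
  → PA=0x4DF14  (2 entries read)
#2 VA=0x1809CF7 (w,user):
  [0] read 0x3E idx=12: raw=0x4F007 flags P=1 W=1 U=1 S=0
  [1] read 0x4F idx=9: raw=0x53007 flags P=1 W=1 U=1 S=0
  → PA=0x53CF7  (2 entries read)
#3 VA=0x1215AFB (r,kernel):
  [0] read 0x3E idx=9: raw=0x54007 flags P=1 W=1 U=1 S=0
  [1] read 0x54 idx=21: raw=0x55007 flags P=1 W=1 U=1 S=0
  → PA=0x55AFB  (2 entries read)
#4 VA=0x3A1FC7E (w,user):
  [0] read 0x3E idx=29: raw=0x58007 flags P=1 W=1 U=1 S=0
  [1] read 0x58 idx=31: raw=0x59007 flags P=1 W=1 U=1 S=0
  → PA=0x59C7E  (2 entries read)
#5 VA=0xC05F14 (r,kernel):
  [0] read 0x3E idx=6: raw=0x49007 flags P=1 W=1 U=1 S=0
  [1] read 0x49 idx=5: raw=0x4D007 flags P=1 W=1 U=1 S=0
  → PA=0x4DF14  (2 entries read)
#6 VA=0x1A00E44 (w,kernel):
  [0] read 0x3E idx=13: raw=0x5000 flags P=0 W=0 U=0 S=0
  ✗ PAGE_NOT_PRESENT  [1 reads]
#7 VA=0x221AB4C (r,kernel):
  [0] read 0x3E idx=17: raw=0x5A007 flags P=1 W=1 U=1 S=0
  [1] read 0x5A idx=26: raw=0x5C007 flags P=1 W=1 U=1 S=0
  → PA=0x5CB4C  (2 entries read)

Access #5 PA: 0x4DF14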